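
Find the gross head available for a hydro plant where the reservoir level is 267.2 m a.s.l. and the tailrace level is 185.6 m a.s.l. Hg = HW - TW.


Hg = 267.2 - 185.6 = 81.6000 m


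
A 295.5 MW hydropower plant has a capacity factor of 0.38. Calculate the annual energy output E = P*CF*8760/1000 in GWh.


E = 295.5 * 0.38 * 8760 / 1000 = 983.6604 GWh


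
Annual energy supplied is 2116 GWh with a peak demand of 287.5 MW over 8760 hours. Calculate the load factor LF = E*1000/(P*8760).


LF = 2116 * 1000 / (287.5 * 8760) = 0.8402


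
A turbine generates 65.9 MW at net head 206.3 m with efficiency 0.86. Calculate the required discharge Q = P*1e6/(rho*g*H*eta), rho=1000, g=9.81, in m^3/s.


Q = 65.9 * 1e6 / (1000 * 9.81 * 206.3 * 0.86) = 37.8633 m^3/s


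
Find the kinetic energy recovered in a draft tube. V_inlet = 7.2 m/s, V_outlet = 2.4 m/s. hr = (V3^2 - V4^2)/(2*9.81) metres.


hr = (7.2^2 - 2.4^2) / (2*9.81) = 2.3486 m


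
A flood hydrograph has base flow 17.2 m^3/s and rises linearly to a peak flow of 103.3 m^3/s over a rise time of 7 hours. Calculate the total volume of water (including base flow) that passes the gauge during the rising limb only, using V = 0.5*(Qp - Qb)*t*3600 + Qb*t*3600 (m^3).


V = 0.5*(103.3 - 17.2)*7*3600 + 17.2*7*3600 = 1.5183e+06 m^3


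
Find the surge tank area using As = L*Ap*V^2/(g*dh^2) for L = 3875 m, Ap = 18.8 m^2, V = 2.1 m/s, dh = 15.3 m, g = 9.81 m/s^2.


As = 3875 * 18.8 * 2.1^2 / (9.81 * 15.3^2) = 139.8995 m^2


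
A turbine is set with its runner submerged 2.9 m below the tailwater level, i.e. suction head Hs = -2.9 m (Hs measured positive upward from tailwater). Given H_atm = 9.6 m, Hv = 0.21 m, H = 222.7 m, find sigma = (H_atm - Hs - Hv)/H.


sigma = (9.6 - (-2.9) - 0.21) / 222.7 = 0.0552


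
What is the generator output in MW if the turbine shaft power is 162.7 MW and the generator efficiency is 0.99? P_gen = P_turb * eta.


P_gen = 162.7 * 0.99 = 161.0730 MW


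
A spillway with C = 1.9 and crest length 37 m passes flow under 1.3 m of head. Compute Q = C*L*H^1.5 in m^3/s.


Q = 1.9 * 37 * 1.3^1.5 = 104.2006 m^3/s


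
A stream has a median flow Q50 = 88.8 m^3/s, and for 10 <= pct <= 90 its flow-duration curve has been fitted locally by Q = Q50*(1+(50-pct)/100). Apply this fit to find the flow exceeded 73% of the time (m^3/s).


Q = 88.8 * (1 + (50 - 73)/100) = 68.3760 m^3/s


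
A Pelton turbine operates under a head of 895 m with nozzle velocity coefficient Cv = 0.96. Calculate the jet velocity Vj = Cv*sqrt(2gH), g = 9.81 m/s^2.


Vj = 0.96 * sqrt(2*9.81*895) = 127.2132 m/s


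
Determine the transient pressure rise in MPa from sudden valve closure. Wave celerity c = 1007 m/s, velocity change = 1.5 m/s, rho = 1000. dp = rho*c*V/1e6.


dp = 1000 * 1007 * 1.5 / 1e6 = 1.5105 MPa


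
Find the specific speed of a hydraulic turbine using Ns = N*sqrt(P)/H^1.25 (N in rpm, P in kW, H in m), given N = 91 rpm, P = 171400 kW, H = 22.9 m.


Ns = 91 * 171400^0.5 / 22.9^1.25 = 752.0599


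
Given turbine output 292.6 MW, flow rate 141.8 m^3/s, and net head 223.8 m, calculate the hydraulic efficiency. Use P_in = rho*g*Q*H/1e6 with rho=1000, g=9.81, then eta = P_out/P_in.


P_in = 1000 * 9.81 * 141.8 * 223.8 / 1e6 = 311.3188 MW
eta = 292.6 / 311.3188 = 0.9399


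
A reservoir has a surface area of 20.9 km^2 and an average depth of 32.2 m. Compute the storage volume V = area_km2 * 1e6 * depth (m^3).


V = 20.9 * 1e6 * 32.2 = 6.7298e+08 m^3


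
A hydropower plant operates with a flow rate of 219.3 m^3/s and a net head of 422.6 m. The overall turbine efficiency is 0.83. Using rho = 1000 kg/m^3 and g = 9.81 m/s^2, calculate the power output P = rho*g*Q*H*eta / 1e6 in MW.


P = 1000 * 9.81 * 219.3 * 422.6 * 0.83 / 1e6 = 754.5973 MW


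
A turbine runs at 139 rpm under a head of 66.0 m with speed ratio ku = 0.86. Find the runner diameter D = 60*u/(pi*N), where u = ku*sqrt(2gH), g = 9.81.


u = 0.86 * sqrt(2*9.81*66.0) = 30.9471 m/s
D = 60 * 30.9471 / (pi * 139) = 4.2521 m


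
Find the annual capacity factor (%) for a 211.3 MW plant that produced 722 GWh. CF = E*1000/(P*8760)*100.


CF = 722 * 1000 / (211.3 * 8760) * 100 = 39.0062 %


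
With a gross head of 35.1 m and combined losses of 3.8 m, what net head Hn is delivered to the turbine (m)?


Hn = 35.1 - 3.8 = 31.3000 m


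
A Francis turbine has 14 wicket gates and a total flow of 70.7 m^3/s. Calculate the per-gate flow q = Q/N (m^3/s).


q = 70.7 / 14 = 5.0500 m^3/s


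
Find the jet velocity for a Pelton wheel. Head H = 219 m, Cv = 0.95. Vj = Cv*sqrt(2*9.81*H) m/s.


Vj = 0.95 * sqrt(2*9.81*219) = 62.2723 m/s


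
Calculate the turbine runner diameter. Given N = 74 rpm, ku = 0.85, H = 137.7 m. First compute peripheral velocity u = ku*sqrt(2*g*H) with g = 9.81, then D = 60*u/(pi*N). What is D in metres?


u = 0.85 * sqrt(2*9.81*137.7) = 44.1810 m/s
D = 60 * 44.1810 / (pi * 74) = 11.4026 m


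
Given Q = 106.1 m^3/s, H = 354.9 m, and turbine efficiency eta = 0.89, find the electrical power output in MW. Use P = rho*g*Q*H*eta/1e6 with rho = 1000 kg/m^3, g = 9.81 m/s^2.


P = 1000 * 9.81 * 106.1 * 354.9 * 0.89 / 1e6 = 328.7611 MW


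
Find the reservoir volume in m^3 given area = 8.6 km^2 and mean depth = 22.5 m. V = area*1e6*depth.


V = 8.6 * 1e6 * 22.5 = 1.9350e+08 m^3


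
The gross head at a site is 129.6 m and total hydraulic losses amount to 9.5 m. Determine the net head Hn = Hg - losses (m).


Hn = 129.6 - 9.5 = 120.1000 m


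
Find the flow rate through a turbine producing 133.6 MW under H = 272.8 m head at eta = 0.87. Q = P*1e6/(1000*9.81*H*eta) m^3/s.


Q = 133.6 * 1e6 / (1000 * 9.81 * 272.8 * 0.87) = 57.3818 m^3/s


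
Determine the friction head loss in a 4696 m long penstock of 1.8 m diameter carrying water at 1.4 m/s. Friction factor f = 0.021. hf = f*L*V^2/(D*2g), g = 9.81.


hf = 0.021 * 4696 * 1.4^2 / (1.8 * 2 * 9.81) = 5.4731 m


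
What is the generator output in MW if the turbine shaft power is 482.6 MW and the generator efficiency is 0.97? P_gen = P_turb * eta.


P_gen = 482.6 * 0.97 = 468.1220 MW


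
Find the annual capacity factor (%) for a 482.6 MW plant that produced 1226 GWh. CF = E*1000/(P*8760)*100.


CF = 1226 * 1000 / (482.6 * 8760) * 100 = 29.0001 %


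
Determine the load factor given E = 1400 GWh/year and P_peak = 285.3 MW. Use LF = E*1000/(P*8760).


LF = 1400 * 1000 / (285.3 * 8760) = 0.5602


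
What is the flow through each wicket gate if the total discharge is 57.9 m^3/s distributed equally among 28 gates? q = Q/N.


q = 57.9 / 28 = 2.0679 m^3/s


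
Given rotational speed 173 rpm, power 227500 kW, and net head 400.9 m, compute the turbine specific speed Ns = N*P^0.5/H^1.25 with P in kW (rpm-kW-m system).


Ns = 173 * 227500^0.5 / 400.9^1.25 = 45.9983


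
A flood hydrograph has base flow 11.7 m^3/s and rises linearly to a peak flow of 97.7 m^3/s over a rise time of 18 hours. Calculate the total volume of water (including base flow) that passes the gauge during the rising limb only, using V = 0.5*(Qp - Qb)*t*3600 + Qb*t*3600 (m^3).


V = 0.5*(97.7 - 11.7)*18*3600 + 11.7*18*3600 = 3.5446e+06 m^3


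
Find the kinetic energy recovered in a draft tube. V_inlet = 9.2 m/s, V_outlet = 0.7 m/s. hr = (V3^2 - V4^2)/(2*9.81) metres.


hr = (9.2^2 - 0.7^2) / (2*9.81) = 4.2890 m


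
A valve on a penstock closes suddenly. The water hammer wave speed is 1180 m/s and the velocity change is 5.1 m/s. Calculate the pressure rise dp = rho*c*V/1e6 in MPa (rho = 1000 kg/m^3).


dp = 1000 * 1180 * 5.1 / 1e6 = 6.0180 MPa


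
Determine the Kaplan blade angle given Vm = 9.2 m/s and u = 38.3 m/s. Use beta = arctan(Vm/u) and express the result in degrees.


beta = arctan(9.2 / 38.3) = 13.5070 degrees


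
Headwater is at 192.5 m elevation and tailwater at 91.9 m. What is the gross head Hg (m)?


Hg = 192.5 - 91.9 = 100.6000 m


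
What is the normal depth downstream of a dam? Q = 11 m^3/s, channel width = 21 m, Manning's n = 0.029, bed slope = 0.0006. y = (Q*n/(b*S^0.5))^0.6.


y = (11 * 0.029 / (21 * 0.0006^0.5))^0.6 = 0.7508 m


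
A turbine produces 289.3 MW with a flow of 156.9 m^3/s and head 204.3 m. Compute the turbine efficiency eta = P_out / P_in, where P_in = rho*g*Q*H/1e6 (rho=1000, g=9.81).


P_in = 1000 * 9.81 * 156.9 * 204.3 / 1e6 = 314.4563 MW
eta = 289.3 / 314.4563 = 0.9200


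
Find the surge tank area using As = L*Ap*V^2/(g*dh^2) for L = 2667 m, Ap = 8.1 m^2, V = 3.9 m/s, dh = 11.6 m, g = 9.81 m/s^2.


As = 2667 * 8.1 * 3.9^2 / (9.81 * 11.6^2) = 248.9157 m^2


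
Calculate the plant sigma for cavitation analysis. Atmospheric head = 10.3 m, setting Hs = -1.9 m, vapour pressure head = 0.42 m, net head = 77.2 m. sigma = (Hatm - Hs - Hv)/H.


sigma = (10.3 - (-1.9) - 0.42) / 77.2 = 0.1526


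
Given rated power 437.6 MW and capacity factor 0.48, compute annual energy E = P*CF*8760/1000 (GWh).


E = 437.6 * 0.48 * 8760 / 1000 = 1840.0205 GWh


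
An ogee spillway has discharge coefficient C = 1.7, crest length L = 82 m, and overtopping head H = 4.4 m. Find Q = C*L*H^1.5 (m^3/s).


Q = 1.7 * 82 * 4.4^1.5 = 1286.5948 m^3/s


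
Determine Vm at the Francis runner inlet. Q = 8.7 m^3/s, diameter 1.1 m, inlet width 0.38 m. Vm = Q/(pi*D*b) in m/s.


Vm = 8.7 / (pi * 1.1 * 0.38) = 6.6251 m/s


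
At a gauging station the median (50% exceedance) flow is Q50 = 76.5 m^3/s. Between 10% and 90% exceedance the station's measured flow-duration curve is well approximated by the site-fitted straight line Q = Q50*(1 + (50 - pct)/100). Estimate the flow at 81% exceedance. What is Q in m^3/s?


Q = 76.5 * (1 + (50 - 81)/100) = 52.7850 m^3/s


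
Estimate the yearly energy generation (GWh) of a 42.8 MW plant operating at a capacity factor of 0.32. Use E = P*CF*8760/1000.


E = 42.8 * 0.32 * 8760 / 1000 = 119.9770 GWh


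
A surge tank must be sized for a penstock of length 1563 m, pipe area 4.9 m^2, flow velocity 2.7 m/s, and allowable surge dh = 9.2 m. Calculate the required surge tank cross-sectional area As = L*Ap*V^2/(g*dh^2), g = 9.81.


As = 1563 * 4.9 * 2.7^2 / (9.81 * 9.2^2) = 67.2416 m^2


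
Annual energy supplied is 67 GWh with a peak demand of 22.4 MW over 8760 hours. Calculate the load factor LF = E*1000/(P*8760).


LF = 67 * 1000 / (22.4 * 8760) = 0.3414


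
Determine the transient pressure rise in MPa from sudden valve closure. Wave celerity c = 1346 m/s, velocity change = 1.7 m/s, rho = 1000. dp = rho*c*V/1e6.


dp = 1000 * 1346 * 1.7 / 1e6 = 2.2882 MPa


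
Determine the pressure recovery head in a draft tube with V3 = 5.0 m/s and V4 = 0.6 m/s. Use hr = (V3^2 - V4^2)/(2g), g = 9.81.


hr = (5.0^2 - 0.6^2) / (2*9.81) = 1.2559 m


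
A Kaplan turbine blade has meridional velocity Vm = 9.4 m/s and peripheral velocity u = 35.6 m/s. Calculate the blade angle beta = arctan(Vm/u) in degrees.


beta = arctan(9.4 / 35.6) = 14.7911 degrees


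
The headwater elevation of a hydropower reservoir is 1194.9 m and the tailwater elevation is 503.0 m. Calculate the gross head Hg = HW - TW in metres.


Hg = 1194.9 - 503.0 = 691.9000 m


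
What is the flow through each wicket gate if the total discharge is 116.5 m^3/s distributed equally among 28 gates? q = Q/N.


q = 116.5 / 28 = 4.1607 m^3/s


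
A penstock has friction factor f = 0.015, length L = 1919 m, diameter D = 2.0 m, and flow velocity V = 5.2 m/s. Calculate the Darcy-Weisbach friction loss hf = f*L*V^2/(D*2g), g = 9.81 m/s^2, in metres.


hf = 0.015 * 1919 * 5.2^2 / (2.0 * 2 * 9.81) = 19.8355 m


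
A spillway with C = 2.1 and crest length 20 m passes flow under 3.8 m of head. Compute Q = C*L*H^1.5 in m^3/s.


Q = 2.1 * 20 * 3.8^1.5 = 311.1177 m^3/s


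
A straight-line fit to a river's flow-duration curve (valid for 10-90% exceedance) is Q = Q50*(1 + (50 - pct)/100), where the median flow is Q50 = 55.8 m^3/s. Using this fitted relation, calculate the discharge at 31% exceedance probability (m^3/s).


Q = 55.8 * (1 + (50 - 31)/100) = 66.4020 m^3/s


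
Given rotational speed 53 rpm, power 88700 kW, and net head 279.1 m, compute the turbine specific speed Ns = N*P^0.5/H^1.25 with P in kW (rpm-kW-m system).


Ns = 53 * 88700^0.5 / 279.1^1.25 = 13.8369


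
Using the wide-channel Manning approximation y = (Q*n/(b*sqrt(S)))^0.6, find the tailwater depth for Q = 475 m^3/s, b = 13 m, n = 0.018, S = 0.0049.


y = (475 * 0.018 / (13 * 0.0049^0.5))^0.6 = 3.8349 m


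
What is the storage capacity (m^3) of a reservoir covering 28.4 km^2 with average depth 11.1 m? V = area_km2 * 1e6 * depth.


V = 28.4 * 1e6 * 11.1 = 3.1524e+08 m^3


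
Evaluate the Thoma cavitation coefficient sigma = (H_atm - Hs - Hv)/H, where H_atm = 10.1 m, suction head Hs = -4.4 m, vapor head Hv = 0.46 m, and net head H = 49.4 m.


sigma = (10.1 - (-4.4) - 0.46) / 49.4 = 0.2842


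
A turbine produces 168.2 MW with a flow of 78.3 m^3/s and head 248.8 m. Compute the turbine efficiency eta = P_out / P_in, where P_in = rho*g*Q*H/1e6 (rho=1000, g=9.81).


P_in = 1000 * 9.81 * 78.3 * 248.8 / 1e6 = 191.1090 MW
eta = 168.2 / 191.1090 = 0.8801


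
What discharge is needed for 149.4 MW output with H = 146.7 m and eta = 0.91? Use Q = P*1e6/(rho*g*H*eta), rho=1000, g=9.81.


Q = 149.4 * 1e6 / (1000 * 9.81 * 146.7 * 0.91) = 114.0802 m^3/s


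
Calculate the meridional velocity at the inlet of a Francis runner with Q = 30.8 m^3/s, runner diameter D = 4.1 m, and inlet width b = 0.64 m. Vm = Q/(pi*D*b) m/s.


Vm = 30.8 / (pi * 4.1 * 0.64) = 3.7363 m/s


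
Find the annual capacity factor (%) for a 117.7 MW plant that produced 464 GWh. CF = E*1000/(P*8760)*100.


CF = 464 * 1000 / (117.7 * 8760) * 100 = 45.0026 %


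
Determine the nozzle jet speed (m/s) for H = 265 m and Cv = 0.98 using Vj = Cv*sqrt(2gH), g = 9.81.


Vj = 0.98 * sqrt(2*9.81*265) = 70.6640 m/s


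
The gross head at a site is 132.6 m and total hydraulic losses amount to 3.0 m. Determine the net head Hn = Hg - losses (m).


Hn = 132.6 - 3.0 = 129.6000 m


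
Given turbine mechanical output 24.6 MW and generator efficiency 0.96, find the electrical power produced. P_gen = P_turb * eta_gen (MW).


P_gen = 24.6 * 0.96 = 23.6160 MW


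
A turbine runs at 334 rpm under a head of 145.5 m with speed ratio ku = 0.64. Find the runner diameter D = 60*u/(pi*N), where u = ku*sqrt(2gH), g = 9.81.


u = 0.64 * sqrt(2*9.81*145.5) = 34.1949 m/s
D = 60 * 34.1949 / (pi * 334) = 1.9553 m


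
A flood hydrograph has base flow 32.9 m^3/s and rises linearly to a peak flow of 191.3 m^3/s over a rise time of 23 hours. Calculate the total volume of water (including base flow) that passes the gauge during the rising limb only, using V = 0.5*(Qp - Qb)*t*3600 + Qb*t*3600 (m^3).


V = 0.5*(191.3 - 32.9)*23*3600 + 32.9*23*3600 = 9.2819e+06 m^3


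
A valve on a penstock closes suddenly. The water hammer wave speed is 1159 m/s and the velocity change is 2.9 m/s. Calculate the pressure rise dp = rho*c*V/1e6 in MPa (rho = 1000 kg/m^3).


dp = 1000 * 1159 * 2.9 / 1e6 = 3.3611 MPa


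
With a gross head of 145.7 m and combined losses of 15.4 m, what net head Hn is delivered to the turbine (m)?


Hn = 145.7 - 15.4 = 130.3000 m


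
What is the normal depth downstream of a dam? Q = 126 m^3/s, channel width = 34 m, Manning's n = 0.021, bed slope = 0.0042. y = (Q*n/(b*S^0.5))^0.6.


y = (126 * 0.021 / (34 * 0.0042^0.5))^0.6 = 1.1161 m


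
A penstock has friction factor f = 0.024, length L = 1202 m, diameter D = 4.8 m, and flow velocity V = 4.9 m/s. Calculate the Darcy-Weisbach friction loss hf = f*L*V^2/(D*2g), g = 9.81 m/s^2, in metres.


hf = 0.024 * 1202 * 4.9^2 / (4.8 * 2 * 9.81) = 7.3547 m


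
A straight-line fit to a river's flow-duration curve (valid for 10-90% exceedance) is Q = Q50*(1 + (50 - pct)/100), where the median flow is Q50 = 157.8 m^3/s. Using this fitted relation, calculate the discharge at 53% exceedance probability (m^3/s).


Q = 157.8 * (1 + (50 - 53)/100) = 153.0660 m^3/s


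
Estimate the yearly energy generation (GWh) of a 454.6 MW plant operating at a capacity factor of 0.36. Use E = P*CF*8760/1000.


E = 454.6 * 0.36 * 8760 / 1000 = 1433.6266 GWh


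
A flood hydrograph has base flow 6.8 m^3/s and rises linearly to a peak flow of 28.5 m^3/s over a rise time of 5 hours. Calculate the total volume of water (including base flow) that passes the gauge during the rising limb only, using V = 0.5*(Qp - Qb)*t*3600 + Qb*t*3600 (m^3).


V = 0.5*(28.5 - 6.8)*5*3600 + 6.8*5*3600 = 317700.0000 m^3


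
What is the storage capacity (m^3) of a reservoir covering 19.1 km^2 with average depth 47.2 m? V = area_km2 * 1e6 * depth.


V = 19.1 * 1e6 * 47.2 = 9.0152e+08 m^3


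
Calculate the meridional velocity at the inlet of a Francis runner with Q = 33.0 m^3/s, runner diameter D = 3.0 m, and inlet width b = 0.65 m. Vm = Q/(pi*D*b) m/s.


Vm = 33.0 / (pi * 3.0 * 0.65) = 5.3868 m/s


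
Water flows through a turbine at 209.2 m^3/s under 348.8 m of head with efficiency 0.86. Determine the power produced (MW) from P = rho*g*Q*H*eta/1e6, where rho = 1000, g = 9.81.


P = 1000 * 9.81 * 209.2 * 348.8 * 0.86 / 1e6 = 615.6099 MW


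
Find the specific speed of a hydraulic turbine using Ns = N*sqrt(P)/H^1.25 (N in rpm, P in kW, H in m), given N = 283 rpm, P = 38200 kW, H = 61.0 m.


Ns = 283 * 38200^0.5 / 61.0^1.25 = 324.4560


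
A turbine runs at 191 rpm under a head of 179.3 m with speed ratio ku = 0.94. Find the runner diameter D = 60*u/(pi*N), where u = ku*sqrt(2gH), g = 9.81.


u = 0.94 * sqrt(2*9.81*179.3) = 55.7529 m/s
D = 60 * 55.7529 / (pi * 191) = 5.5749 m


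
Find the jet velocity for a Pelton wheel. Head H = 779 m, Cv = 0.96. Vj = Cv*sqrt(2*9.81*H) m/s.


Vj = 0.96 * sqrt(2*9.81*779) = 118.6833 m/s


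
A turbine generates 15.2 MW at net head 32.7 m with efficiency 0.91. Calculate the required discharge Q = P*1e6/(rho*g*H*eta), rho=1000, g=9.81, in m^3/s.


Q = 15.2 * 1e6 / (1000 * 9.81 * 32.7 * 0.91) = 52.0697 m^3/s


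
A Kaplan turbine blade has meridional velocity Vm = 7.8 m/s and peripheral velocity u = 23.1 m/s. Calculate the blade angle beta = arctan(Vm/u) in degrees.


beta = arctan(7.8 / 23.1) = 18.6579 degrees


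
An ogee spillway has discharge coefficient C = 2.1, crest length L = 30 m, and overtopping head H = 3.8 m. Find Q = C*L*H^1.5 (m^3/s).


Q = 2.1 * 30 * 3.8^1.5 = 466.6765 m^3/s


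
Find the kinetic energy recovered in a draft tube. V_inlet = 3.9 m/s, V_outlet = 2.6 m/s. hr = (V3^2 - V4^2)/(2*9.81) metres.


hr = (3.9^2 - 2.6^2) / (2*9.81) = 0.4307 m


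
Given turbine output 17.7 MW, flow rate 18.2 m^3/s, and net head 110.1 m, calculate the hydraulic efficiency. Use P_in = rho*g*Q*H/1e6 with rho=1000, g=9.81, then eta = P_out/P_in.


P_in = 1000 * 9.81 * 18.2 * 110.1 / 1e6 = 19.6575 MW
eta = 17.7 / 19.6575 = 0.9004


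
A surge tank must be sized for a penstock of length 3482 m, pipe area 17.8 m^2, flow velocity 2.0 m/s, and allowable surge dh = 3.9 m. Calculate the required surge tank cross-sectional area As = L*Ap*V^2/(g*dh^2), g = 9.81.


As = 3482 * 17.8 * 2.0^2 / (9.81 * 3.9^2) = 1661.5390 m^2


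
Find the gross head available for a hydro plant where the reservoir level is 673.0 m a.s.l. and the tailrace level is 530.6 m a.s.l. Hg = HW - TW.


Hg = 673.0 - 530.6 = 142.4000 m


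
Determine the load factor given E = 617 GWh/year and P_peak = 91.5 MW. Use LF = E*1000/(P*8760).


LF = 617 * 1000 / (91.5 * 8760) = 0.7698


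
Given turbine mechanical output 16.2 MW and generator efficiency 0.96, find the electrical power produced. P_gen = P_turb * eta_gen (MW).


P_gen = 16.2 * 0.96 = 15.5520 MW


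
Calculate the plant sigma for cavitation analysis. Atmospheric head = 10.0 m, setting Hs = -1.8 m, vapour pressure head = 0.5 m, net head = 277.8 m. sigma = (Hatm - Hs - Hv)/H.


sigma = (10.0 - (-1.8) - 0.5) / 277.8 = 0.0407


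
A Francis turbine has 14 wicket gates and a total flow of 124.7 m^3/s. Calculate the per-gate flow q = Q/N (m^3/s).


q = 124.7 / 14 = 8.9071 m^3/s


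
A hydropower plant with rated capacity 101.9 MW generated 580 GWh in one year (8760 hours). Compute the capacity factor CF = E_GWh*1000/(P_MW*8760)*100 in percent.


CF = 580 * 1000 / (101.9 * 8760) * 100 = 64.9755 %


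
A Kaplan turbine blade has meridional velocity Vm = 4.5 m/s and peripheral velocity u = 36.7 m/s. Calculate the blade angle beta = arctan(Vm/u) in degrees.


beta = arctan(4.5 / 36.7) = 6.9905 degrees


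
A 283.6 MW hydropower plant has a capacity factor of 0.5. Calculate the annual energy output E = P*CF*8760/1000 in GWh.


E = 283.6 * 0.5 * 8760 / 1000 = 1242.1680 GWh


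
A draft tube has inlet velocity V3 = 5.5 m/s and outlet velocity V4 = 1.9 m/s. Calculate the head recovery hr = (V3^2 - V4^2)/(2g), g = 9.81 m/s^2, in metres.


hr = (5.5^2 - 1.9^2) / (2*9.81) = 1.3578 m


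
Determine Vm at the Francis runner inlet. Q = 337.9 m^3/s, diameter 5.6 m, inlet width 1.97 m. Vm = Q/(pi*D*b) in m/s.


Vm = 337.9 / (pi * 5.6 * 1.97) = 9.7495 m/s


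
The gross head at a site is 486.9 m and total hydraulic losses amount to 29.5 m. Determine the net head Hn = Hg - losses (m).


Hn = 486.9 - 29.5 = 457.4000 m


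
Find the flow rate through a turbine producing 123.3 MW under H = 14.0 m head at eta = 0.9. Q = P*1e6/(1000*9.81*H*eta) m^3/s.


Q = 123.3 * 1e6 / (1000 * 9.81 * 14.0 * 0.9) = 997.5244 m^3/s


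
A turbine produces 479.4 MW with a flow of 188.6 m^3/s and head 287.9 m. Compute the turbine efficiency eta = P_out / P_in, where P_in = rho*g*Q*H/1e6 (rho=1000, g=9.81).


P_in = 1000 * 9.81 * 188.6 * 287.9 / 1e6 = 532.6628 MW
eta = 479.4 / 532.6628 = 0.9000


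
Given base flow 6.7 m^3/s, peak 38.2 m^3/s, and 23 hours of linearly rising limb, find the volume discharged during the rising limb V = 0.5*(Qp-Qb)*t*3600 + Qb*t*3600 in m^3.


V = 0.5*(38.2 - 6.7)*23*3600 + 6.7*23*3600 = 1.8589e+06 m^3


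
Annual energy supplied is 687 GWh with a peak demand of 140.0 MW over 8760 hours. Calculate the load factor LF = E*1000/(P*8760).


LF = 687 * 1000 / (140.0 * 8760) = 0.5602


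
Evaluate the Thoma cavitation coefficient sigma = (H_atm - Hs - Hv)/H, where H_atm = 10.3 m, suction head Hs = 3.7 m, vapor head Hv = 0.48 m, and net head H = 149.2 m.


sigma = (10.3 - 3.7 - 0.48) / 149.2 = 0.0410


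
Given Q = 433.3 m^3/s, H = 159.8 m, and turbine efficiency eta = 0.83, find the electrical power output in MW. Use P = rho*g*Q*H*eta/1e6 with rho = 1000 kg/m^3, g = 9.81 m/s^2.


P = 1000 * 9.81 * 433.3 * 159.8 * 0.83 / 1e6 = 563.7838 MW


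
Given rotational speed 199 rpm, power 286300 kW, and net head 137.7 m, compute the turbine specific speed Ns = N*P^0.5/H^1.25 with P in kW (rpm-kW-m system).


Ns = 199 * 286300^0.5 / 137.7^1.25 = 225.7337


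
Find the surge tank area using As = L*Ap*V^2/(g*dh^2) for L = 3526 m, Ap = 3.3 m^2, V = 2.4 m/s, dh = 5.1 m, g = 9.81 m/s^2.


As = 3526 * 3.3 * 2.4^2 / (9.81 * 5.1^2) = 262.6693 m^2


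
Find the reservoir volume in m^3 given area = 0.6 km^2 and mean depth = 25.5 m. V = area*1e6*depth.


V = 0.6 * 1e6 * 25.5 = 1.5300e+07 m^3


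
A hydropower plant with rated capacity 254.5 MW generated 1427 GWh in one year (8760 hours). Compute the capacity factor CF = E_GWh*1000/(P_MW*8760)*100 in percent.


CF = 1427 * 1000 / (254.5 * 8760) * 100 = 64.0077 %


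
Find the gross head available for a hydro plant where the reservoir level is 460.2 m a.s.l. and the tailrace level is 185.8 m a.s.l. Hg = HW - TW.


Hg = 460.2 - 185.8 = 274.4000 m


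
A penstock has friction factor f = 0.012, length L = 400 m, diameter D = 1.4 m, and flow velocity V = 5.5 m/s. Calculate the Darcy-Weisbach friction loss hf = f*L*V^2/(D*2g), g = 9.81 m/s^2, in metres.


hf = 0.012 * 400 * 5.5^2 / (1.4 * 2 * 9.81) = 5.2862 m


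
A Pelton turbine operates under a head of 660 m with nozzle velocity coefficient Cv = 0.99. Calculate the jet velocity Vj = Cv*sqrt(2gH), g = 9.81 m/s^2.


Vj = 0.99 * sqrt(2*9.81*660) = 112.6566 m/s


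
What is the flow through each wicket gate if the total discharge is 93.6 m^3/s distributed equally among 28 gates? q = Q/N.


q = 93.6 / 28 = 3.3429 m^3/s


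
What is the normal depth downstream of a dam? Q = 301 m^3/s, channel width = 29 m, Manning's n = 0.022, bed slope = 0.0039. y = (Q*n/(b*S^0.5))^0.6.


y = (301 * 0.022 / (29 * 0.0039^0.5))^0.6 = 2.1769 m


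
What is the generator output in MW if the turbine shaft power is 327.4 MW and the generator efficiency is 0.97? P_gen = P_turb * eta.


P_gen = 327.4 * 0.97 = 317.5780 MW


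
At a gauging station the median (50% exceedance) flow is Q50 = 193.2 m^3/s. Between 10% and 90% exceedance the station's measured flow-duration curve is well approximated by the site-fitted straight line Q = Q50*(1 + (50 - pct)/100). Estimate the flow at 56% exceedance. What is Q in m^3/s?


Q = 193.2 * (1 + (50 - 56)/100) = 181.6080 m^3/s


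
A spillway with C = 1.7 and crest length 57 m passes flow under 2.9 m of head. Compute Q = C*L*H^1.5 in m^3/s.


Q = 1.7 * 57 * 2.9^1.5 = 478.5428 m^3/s


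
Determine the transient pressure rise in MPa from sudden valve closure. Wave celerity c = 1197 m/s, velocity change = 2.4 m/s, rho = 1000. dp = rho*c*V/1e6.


dp = 1000 * 1197 * 2.4 / 1e6 = 2.8728 MPa


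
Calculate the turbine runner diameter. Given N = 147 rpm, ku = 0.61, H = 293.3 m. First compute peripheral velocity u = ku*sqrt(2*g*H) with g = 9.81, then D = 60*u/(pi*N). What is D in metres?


u = 0.61 * sqrt(2*9.81*293.3) = 46.2738 m/s
D = 60 * 46.2738 / (pi * 147) = 6.0120 m


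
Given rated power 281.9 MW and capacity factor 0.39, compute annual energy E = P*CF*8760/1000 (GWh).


E = 281.9 * 0.39 * 8760 / 1000 = 963.0832 GWh


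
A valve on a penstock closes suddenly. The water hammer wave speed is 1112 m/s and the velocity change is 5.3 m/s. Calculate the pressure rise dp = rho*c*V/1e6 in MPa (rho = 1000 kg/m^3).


dp = 1000 * 1112 * 5.3 / 1e6 = 5.8936 MPa


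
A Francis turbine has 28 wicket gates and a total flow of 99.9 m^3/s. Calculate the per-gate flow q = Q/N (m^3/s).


q = 99.9 / 28 = 3.5679 m^3/s


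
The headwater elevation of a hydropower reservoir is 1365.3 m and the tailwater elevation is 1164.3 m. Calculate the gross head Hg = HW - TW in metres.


Hg = 1365.3 - 1164.3 = 201.0000 m


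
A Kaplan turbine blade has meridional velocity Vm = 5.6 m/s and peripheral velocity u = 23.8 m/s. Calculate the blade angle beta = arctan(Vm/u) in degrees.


beta = arctan(5.6 / 23.8) = 13.2405 degrees


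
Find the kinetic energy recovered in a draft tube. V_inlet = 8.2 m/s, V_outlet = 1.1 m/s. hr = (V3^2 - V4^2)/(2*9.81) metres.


hr = (8.2^2 - 1.1^2) / (2*9.81) = 3.3654 m


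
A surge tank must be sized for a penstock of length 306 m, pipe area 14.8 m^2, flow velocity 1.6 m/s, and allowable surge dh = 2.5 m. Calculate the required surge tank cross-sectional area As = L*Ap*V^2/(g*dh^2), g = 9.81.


As = 306 * 14.8 * 1.6^2 / (9.81 * 2.5^2) = 189.0924 m^2


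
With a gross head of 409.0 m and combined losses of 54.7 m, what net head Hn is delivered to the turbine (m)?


Hn = 409.0 - 54.7 = 354.3000 m


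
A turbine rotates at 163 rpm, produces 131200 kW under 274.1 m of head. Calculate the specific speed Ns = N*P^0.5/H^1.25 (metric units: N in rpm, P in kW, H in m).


Ns = 163 * 131200^0.5 / 274.1^1.25 = 52.9381


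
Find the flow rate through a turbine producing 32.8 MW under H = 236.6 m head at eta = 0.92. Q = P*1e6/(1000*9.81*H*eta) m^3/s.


Q = 32.8 * 1e6 / (1000 * 9.81 * 236.6 * 0.92) = 15.3604 m^3/s


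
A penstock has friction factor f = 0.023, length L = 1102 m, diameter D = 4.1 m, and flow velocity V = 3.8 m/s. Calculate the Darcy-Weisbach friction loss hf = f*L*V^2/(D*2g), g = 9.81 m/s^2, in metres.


hf = 0.023 * 1102 * 3.8^2 / (4.1 * 2 * 9.81) = 4.5498 m


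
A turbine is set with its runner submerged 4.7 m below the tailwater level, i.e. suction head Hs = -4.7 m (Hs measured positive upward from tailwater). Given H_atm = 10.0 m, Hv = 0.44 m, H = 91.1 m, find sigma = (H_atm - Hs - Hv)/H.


sigma = (10.0 - (-4.7) - 0.44) / 91.1 = 0.1565


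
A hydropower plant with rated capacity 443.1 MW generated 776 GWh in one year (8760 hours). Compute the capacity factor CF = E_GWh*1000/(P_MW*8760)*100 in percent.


CF = 776 * 1000 / (443.1 * 8760) * 100 = 19.9920 %


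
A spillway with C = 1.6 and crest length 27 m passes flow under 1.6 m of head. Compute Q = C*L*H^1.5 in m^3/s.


Q = 1.6 * 27 * 1.6^1.5 = 87.4307 m^3/s


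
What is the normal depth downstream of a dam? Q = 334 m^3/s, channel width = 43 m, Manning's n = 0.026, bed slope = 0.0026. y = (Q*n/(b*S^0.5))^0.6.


y = (334 * 0.026 / (43 * 0.0026^0.5))^0.6 = 2.2838 m


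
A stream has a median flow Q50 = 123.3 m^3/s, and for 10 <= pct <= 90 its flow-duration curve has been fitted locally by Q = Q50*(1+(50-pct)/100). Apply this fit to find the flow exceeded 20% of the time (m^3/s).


Q = 123.3 * (1 + (50 - 20)/100) = 160.2900 m^3/s


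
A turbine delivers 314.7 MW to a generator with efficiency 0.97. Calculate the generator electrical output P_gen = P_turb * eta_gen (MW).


P_gen = 314.7 * 0.97 = 305.2590 MW


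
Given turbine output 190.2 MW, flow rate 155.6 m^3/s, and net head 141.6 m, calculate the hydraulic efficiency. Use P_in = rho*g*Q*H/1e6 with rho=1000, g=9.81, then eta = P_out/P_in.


P_in = 1000 * 9.81 * 155.6 * 141.6 / 1e6 = 216.1433 MW
eta = 190.2 / 216.1433 = 0.8800


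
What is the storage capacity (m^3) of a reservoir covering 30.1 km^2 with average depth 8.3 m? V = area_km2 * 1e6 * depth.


V = 30.1 * 1e6 * 8.3 = 2.4983e+08 m^3


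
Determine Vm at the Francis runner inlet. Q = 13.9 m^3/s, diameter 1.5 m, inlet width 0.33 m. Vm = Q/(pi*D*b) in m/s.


Vm = 13.9 / (pi * 1.5 * 0.33) = 8.9384 m/s


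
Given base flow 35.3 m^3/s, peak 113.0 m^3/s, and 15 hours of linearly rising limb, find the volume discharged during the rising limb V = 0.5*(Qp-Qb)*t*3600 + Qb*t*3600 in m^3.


V = 0.5*(113.0 - 35.3)*15*3600 + 35.3*15*3600 = 4.0041e+06 m^3


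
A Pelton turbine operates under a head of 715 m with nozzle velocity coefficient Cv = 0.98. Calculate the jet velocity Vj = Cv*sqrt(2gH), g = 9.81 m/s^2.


Vj = 0.98 * sqrt(2*9.81*715) = 116.0723 m/s


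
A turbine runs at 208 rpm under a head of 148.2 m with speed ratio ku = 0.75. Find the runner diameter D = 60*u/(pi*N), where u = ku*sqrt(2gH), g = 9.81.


u = 0.75 * sqrt(2*9.81*148.2) = 40.4422 m/s
D = 60 * 40.4422 / (pi * 208) = 3.7134 m


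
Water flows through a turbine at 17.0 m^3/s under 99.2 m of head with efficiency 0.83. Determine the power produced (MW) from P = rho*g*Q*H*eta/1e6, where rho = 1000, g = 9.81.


P = 1000 * 9.81 * 17.0 * 99.2 * 0.83 / 1e6 = 13.7312 MW


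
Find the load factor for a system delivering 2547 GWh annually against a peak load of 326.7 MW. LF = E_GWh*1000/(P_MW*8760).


LF = 2547 * 1000 / (326.7 * 8760) = 0.8900


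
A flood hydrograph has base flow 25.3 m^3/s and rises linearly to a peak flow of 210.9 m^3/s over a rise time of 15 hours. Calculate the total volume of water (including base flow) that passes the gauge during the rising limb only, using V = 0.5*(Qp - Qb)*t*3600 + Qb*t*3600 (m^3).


V = 0.5*(210.9 - 25.3)*15*3600 + 25.3*15*3600 = 6.3774e+06 m^3


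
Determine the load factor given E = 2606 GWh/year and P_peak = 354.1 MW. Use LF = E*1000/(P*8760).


LF = 2606 * 1000 / (354.1 * 8760) = 0.8401


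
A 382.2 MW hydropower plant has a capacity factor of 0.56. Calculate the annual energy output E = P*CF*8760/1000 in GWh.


E = 382.2 * 0.56 * 8760 / 1000 = 1874.9203 GWh


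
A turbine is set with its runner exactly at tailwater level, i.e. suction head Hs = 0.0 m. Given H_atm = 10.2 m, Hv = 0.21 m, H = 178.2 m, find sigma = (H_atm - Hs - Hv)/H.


sigma = (10.2 - 0.0 - 0.21) / 178.2 = 0.0561


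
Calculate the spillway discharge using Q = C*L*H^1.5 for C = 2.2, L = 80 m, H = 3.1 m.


Q = 2.2 * 80 * 3.1^1.5 = 960.6279 m^3/s


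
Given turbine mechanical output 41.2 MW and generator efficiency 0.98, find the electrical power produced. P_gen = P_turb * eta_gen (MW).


P_gen = 41.2 * 0.98 = 40.3760 MW


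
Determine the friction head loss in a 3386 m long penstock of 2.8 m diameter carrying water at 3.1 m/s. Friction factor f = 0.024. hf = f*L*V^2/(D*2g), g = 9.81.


hf = 0.024 * 3386 * 3.1^2 / (2.8 * 2 * 9.81) = 14.2156 m


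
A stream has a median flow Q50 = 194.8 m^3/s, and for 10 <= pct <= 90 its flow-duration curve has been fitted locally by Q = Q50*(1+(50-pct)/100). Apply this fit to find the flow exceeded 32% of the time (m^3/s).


Q = 194.8 * (1 + (50 - 32)/100) = 229.8640 m^3/s


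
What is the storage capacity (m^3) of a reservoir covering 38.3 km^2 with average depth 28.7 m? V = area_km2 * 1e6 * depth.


V = 38.3 * 1e6 * 28.7 = 1.0992e+09 m^3


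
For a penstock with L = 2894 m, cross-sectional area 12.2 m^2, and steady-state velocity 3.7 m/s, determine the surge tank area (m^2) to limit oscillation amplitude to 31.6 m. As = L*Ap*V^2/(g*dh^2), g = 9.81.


As = 2894 * 12.2 * 3.7^2 / (9.81 * 31.6^2) = 49.3422 m^2


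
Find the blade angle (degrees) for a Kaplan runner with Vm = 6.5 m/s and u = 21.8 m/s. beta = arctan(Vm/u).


beta = arctan(6.5 / 21.8) = 16.6027 degrees


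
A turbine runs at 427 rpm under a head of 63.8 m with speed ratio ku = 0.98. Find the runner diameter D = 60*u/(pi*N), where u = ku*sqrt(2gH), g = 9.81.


u = 0.98 * sqrt(2*9.81*63.8) = 34.6726 m/s
D = 60 * 34.6726 / (pi * 427) = 1.5508 m


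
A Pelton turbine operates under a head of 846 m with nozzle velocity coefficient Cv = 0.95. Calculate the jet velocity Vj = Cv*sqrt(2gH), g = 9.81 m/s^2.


Vj = 0.95 * sqrt(2*9.81*846) = 122.3935 m/s


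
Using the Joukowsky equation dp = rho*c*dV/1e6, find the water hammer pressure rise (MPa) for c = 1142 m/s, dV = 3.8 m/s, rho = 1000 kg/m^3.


dp = 1000 * 1142 * 3.8 / 1e6 = 4.3396 MPa


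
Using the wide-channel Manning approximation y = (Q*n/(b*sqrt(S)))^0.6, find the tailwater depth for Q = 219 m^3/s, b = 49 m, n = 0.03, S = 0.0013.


y = (219 * 0.03 / (49 * 0.0013^0.5))^0.6 = 2.1991 m


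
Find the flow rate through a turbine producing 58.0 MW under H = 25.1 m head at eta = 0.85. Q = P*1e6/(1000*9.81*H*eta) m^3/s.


Q = 58.0 * 1e6 / (1000 * 9.81 * 25.1 * 0.85) = 277.1190 m^3/s


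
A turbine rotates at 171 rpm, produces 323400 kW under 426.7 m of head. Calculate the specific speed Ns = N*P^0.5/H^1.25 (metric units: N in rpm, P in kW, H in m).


Ns = 171 * 323400^0.5 / 426.7^1.25 = 50.1433


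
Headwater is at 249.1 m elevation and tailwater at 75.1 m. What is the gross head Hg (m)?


Hg = 249.1 - 75.1 = 174.0000 m


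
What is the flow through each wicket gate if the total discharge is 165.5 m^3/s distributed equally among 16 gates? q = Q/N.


q = 165.5 / 16 = 10.3438 m^3/s


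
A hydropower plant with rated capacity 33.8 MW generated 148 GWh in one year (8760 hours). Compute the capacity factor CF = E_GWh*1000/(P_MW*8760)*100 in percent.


CF = 148 * 1000 / (33.8 * 8760) * 100 = 49.9851 %


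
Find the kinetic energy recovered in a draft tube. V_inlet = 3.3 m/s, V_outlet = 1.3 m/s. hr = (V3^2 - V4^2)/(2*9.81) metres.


hr = (3.3^2 - 1.3^2) / (2*9.81) = 0.4689 m


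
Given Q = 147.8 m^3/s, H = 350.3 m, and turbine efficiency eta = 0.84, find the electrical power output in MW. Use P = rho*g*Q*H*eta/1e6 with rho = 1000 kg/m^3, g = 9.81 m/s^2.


P = 1000 * 9.81 * 147.8 * 350.3 * 0.84 / 1e6 = 426.6413 MW


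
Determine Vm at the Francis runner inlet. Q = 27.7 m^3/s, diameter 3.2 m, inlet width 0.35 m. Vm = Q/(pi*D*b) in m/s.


Vm = 27.7 / (pi * 3.2 * 0.35) = 7.8725 m/s


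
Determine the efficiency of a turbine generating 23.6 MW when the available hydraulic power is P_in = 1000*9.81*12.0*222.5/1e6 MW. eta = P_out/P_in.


P_in = 1000 * 9.81 * 12.0 * 222.5 / 1e6 = 26.1927 MW
eta = 23.6 / 26.1927 = 0.9010


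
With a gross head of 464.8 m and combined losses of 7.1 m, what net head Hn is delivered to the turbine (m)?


Hn = 464.8 - 7.1 = 457.7000 m


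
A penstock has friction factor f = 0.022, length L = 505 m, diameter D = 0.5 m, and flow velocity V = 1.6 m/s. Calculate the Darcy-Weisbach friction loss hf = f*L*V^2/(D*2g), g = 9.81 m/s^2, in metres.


hf = 0.022 * 505 * 1.6^2 / (0.5 * 2 * 9.81) = 2.8992 m


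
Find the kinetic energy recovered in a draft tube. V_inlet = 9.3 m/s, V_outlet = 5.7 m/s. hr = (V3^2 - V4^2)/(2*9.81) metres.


hr = (9.3^2 - 5.7^2) / (2*9.81) = 2.7523 m


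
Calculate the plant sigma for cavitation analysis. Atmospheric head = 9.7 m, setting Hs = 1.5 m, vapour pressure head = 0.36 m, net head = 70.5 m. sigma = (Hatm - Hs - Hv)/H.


sigma = (9.7 - 1.5 - 0.36) / 70.5 = 0.1112


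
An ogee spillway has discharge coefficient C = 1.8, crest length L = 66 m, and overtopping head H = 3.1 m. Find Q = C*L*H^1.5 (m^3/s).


Q = 1.8 * 66 * 3.1^1.5 = 648.4239 m^3/s


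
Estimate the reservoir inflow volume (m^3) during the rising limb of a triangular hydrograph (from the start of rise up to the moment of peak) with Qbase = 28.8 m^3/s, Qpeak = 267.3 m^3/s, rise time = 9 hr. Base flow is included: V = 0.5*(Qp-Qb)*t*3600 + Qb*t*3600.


V = 0.5*(267.3 - 28.8)*9*3600 + 28.8*9*3600 = 4.7968e+06 m^3


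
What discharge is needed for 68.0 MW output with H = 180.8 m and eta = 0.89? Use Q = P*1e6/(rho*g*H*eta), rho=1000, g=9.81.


Q = 68.0 * 1e6 / (1000 * 9.81 * 180.8 * 0.89) = 43.0776 m^3/s


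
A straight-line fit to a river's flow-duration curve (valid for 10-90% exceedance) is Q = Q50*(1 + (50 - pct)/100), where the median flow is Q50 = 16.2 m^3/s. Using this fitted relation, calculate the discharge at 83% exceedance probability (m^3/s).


Q = 16.2 * (1 + (50 - 83)/100) = 10.8540 m^3/s


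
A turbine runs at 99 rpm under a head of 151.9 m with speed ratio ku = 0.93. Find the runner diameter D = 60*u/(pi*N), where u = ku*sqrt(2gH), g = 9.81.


u = 0.93 * sqrt(2*9.81*151.9) = 50.7705 m/s
D = 60 * 50.7705 / (pi * 99) = 9.7944 m


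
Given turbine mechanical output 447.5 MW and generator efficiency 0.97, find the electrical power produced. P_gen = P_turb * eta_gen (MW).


P_gen = 447.5 * 0.97 = 434.0750 MW


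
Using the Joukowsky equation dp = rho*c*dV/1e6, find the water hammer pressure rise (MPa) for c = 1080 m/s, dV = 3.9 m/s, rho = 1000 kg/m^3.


dp = 1000 * 1080 * 3.9 / 1e6 = 4.2120 MPa


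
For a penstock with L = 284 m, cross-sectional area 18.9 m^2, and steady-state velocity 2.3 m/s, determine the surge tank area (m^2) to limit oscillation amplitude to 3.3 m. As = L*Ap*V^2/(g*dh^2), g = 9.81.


As = 284 * 18.9 * 2.3^2 / (9.81 * 3.3^2) = 265.7902 m^2


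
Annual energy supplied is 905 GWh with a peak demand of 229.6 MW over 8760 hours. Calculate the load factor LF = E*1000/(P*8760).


LF = 905 * 1000 / (229.6 * 8760) = 0.4500


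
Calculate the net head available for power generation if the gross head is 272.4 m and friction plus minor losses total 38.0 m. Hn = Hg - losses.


Hn = 272.4 - 38.0 = 234.4000 m


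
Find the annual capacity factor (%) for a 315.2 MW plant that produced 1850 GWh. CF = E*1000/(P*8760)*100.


CF = 1850 * 1000 / (315.2 * 8760) * 100 = 67.0010 %
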